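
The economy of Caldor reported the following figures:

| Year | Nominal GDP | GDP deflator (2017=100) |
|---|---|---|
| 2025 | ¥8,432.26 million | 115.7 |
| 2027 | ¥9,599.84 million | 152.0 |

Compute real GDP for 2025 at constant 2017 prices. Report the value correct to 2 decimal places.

¥7,288.04 million

Real GDP = Nominal / (GDP deflator/100) = 8432.26 / 1.157 = 7288.04.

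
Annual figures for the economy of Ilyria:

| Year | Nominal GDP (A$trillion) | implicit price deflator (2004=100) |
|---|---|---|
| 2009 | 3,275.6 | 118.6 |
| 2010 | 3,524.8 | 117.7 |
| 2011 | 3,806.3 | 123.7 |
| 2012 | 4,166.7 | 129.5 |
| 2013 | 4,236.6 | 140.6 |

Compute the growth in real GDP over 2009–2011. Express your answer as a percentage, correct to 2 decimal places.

Real GDP 2009 = 3275.6/1.186 = 2761.89.
Real GDP 2011 = 3806.3/1.237 = 3077.04.
Change = 3077.04/2761.89 − 1 = 0.1141.

11.41%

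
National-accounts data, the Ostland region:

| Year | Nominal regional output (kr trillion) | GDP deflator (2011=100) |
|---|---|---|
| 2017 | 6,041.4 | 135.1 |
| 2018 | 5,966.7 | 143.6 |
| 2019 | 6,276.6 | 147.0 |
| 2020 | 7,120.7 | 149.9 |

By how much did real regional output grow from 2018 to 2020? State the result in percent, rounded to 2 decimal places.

Real regional output 2018 = 5966.7/1.436 = 4155.08.
Real regional output 2020 = 7120.7/1.499 = 4750.30.
Change = 4750.30/4155.08 − 1 = 0.1433.

14.33%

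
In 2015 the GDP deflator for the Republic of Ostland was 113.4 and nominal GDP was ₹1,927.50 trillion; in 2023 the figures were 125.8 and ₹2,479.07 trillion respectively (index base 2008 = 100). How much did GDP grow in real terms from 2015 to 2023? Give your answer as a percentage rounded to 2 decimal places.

Real GDP 2015 = 1927.50 / 1.134 = 1699.74.
Real GDP 2023 = 2479.07 / 1.258 = 1970.64.
Real growth = 1970.64 / 1699.74 − 1 = 0.1594.

15.94%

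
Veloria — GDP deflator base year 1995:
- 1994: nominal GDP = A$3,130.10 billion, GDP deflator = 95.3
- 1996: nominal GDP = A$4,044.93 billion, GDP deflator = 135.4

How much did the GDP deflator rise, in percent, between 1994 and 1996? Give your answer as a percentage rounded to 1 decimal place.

Price-level change = 135.4 / 95.3 − 1 = 0.4208.

42.1%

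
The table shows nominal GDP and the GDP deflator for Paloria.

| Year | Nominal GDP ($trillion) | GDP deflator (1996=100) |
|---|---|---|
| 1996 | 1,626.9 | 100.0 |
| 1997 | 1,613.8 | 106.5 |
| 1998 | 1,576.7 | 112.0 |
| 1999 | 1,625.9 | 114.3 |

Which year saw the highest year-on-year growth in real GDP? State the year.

1999

1997: real = 1613.8/1.065 = 1515.31; growth vs 1996 (1626.90) = -6.86%.
1998: real = 1576.7/1.120 = 1407.77; growth vs 1997 (1515.31) = -7.10%.
1999: real = 1625.9/1.143 = 1422.48; growth vs 1998 (1407.77) = 1.04%.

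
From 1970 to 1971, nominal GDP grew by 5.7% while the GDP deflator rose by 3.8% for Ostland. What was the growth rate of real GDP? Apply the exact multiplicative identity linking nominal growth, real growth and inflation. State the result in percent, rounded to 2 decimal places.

(1 + g_nom) = (1 + g_real)(1 + π), so g_real = 1.0570 / 1.0380 − 1 = 0.01830.

1.83%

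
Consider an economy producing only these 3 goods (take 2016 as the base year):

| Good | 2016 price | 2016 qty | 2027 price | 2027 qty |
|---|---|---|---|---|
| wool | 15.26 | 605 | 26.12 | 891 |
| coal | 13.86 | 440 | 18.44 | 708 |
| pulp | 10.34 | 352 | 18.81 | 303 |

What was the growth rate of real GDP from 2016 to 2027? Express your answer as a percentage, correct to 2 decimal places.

39.92%

Real GDP 2016 = Nominal GDP 2016 = 15.26·605 + 13.86·440 + 10.34·352 = 18970.38.
Real GDP 2027 (at 2016 prices) = 15.26·891 + 13.86·708 + 10.34·303 = 26542.56.
Real growth = 26542.56/18970.38 − 1 = 0.3992.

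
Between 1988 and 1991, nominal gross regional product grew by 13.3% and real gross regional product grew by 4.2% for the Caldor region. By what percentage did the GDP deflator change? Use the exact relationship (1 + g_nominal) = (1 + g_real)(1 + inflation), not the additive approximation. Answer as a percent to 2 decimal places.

(1 + g_nom) = (1 + g_real)(1 + π), so π = 1.1330 / 1.0420 − 1 = 0.08733.

8.73%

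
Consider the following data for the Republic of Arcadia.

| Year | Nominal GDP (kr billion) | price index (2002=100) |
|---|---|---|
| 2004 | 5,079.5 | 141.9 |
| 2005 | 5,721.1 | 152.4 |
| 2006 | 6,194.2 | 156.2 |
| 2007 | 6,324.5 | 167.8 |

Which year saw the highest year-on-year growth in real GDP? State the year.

2006

2005: real = 5721.1/1.524 = 3754.00; growth vs 2004 (3579.63) = 4.87%.
2006: real = 6194.2/1.562 = 3965.56; growth vs 2005 (3754.00) = 5.64%.
2007: real = 6324.5/1.678 = 3769.07; growth vs 2006 (3965.56) = -4.95%.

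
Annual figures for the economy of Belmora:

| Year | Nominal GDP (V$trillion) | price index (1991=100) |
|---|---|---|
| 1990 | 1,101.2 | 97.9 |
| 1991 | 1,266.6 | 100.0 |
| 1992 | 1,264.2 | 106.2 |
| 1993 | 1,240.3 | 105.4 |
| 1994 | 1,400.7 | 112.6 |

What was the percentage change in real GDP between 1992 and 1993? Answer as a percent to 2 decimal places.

Real GDP 1992 = 1264.2/1.062 = 1190.40.
Real GDP 1993 = 1240.3/1.054 = 1176.76.
Change = 1176.76/1190.40 − 1 = -0.0115.

-1.15%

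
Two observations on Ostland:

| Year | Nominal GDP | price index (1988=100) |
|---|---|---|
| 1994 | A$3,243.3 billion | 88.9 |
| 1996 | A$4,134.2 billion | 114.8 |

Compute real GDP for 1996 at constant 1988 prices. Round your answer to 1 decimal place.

A$3,601.2 billion

Real GDP = Nominal / (price index/100) = 4134.2 / 1.148 = 3601.22.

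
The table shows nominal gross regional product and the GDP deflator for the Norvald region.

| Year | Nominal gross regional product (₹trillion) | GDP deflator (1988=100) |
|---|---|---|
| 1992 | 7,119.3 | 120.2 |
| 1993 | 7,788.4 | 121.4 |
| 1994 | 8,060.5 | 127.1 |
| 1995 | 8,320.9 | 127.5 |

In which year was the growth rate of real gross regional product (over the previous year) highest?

1993

1993: real = 7788.4/1.214 = 6415.49; growth vs 1992 (5922.88) = 8.32%.
1994: real = 8060.5/1.271 = 6341.86; growth vs 1993 (6415.49) = -1.15%.
1995: real = 8320.9/1.275 = 6526.20; growth vs 1994 (6341.86) = 2.91%.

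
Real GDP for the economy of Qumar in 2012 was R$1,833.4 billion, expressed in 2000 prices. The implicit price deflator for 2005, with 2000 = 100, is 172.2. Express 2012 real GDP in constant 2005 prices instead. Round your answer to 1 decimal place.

R$3,157.1 billion

Real GDP in 2005 prices = Real GDP in 2000 prices × (P_2005/P_2000) = 1833.4 × 1.722 = 3157.11.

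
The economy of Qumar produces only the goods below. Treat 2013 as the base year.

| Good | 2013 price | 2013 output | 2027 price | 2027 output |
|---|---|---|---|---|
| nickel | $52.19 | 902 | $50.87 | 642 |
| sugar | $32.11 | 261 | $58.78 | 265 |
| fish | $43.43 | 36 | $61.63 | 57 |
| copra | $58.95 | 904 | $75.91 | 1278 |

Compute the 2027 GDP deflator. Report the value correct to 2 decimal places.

Nominal GDP 2027 = 50.87·642 + 58.78·265 + 61.63·57 + 75.91·1278 = 148761.13.
Real GDP 2027 (at 2013 prices) = 52.19·642 + 32.11·265 + 43.43·57 + 58.95·1278 = 119828.74.
Deflator = Nominal/Real × 100 = 148761.13/119828.74 × 100 = 124.145.

124.14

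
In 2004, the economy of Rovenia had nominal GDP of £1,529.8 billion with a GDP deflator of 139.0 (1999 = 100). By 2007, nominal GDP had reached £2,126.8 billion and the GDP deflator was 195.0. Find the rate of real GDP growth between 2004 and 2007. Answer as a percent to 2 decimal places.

Deflate each year: 2004 → 1529.8/1.390 = 1100.58; 2007 → 2126.8/1.950 = 1090.67.
So real GDP changed by 1090.67/1100.58 − 1 = -0.0090, i.e. -0.90%.

-0.90%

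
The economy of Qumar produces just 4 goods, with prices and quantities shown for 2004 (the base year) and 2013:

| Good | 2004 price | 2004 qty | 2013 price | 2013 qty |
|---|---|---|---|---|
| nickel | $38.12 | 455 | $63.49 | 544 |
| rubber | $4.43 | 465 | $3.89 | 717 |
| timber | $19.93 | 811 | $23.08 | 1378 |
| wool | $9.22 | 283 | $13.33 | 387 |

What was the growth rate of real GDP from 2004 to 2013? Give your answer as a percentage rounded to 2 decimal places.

Real GDP 2004 = Nominal GDP 2004 = 38.12·455 + 4.43·465 + 19.93·811 + 9.22·283 = 38177.04.
Real GDP 2013 (at 2004 prices) = 38.12·544 + 4.43·717 + 19.93·1378 + 9.22·387 = 54945.27.
Real growth = 54945.27/38177.04 − 1 = 0.4392.

43.92%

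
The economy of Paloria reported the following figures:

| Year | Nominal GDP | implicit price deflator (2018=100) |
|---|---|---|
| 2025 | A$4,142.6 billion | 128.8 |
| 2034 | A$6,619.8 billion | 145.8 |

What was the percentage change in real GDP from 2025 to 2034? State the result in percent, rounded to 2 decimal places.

Real GDP 2025 = 4142.6 / 1.288 = 3216.30.
Real GDP 2034 = 6619.8 / 1.458 = 4540.33.
Real growth = 4540.33 / 3216.30 − 1 = 0.4117.

41.17%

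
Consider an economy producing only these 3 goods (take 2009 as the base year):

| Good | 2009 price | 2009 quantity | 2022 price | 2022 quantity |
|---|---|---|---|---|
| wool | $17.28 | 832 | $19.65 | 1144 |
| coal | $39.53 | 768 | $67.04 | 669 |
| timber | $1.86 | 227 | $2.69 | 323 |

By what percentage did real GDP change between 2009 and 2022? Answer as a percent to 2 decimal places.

3.67%

Real GDP 2009 = Nominal GDP 2009 = 17.28·832 + 39.53·768 + 1.86·227 = 45158.22.
Real GDP 2022 (at 2009 prices) = 17.28·1144 + 39.53·669 + 1.86·323 = 46814.67.
Real growth = 46814.67/45158.22 − 1 = 0.0367.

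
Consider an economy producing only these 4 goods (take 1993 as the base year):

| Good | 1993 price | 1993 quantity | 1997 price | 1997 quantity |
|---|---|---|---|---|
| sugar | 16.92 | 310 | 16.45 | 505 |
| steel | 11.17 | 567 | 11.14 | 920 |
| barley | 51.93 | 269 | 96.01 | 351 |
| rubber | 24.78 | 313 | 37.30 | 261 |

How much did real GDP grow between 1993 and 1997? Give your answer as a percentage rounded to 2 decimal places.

Real GDP 1993 = Nominal GDP 1993 = 16.92·310 + 11.17·567 + 51.93·269 + 24.78·313 = 33303.90.
Real GDP 1997 (at 1993 prices) = 16.92·505 + 11.17·920 + 51.93·351 + 24.78·261 = 43516.01.
Real growth = 43516.01/33303.90 − 1 = 0.3066.

30.66%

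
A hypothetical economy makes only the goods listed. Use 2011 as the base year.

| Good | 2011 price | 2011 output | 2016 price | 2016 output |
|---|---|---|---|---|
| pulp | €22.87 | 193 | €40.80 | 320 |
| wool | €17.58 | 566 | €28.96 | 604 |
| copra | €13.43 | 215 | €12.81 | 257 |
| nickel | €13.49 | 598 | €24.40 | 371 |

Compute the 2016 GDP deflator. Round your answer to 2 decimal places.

162.51

Nominal GDP 2016 = 40.80·320 + 28.96·604 + 12.81·257 + 24.40·371 = 42892.41.
Real GDP 2016 (at 2011 prices) = 22.87·320 + 17.58·604 + 13.43·257 + 13.49·371 = 26393.02.
Deflator = Nominal/Real × 100 = 42892.41/26393.02 × 100 = 162.514.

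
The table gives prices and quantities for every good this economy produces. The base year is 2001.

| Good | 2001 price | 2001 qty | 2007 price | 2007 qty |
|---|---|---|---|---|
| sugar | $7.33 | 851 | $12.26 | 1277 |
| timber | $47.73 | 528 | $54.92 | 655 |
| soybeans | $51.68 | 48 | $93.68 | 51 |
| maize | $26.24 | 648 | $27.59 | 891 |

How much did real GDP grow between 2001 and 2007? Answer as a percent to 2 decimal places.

Real GDP 2001 = Nominal GDP 2001 = 7.33·851 + 47.73·528 + 51.68·48 + 26.24·648 = 50923.43.
Real GDP 2007 (at 2001 prices) = 7.33·1277 + 47.73·655 + 51.68·51 + 26.24·891 = 66639.08.
Real growth = 66639.08/50923.43 − 1 = 0.3086.

30.86%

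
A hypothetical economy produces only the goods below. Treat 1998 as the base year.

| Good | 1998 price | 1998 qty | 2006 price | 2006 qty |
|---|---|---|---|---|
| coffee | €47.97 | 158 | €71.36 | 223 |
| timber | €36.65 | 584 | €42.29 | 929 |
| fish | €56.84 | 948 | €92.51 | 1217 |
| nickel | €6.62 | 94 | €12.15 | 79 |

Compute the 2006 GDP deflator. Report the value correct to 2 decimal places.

147.45

Nominal GDP 2006 = 71.36·223 + 42.29·929 + 92.51·1217 + 12.15·79 = 168745.21.
Real GDP 2006 (at 1998 prices) = 47.97·223 + 36.65·929 + 56.84·1217 + 6.62·79 = 114442.42.
Deflator = Nominal/Real × 100 = 168745.21/114442.42 × 100 = 147.450.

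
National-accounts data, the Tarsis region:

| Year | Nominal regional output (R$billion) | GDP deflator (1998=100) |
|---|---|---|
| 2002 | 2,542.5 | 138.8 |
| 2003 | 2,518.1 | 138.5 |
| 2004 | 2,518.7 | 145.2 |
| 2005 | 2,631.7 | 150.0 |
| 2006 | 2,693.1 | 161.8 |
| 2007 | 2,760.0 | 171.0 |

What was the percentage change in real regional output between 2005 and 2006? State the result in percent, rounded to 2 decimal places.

Real regional output 2005 = 2631.7/1.500 = 1754.47.
Real regional output 2006 = 2693.1/1.618 = 1664.46.
Change = 1664.46/1754.47 − 1 = -0.0513.

-5.13%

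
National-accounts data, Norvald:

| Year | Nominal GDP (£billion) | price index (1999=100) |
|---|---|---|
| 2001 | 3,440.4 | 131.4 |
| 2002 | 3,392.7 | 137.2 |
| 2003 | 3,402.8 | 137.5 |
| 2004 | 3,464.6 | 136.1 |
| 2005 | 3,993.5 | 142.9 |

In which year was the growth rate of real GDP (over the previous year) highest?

2002: real = 3392.7/1.372 = 2472.81; growth vs 2001 (2618.26) = -5.56%.
2003: real = 3402.8/1.375 = 2474.76; growth vs 2002 (2472.81) = 0.08%.
2004: real = 3464.6/1.361 = 2545.63; growth vs 2003 (2474.76) = 2.86%.
2005: real = 3993.5/1.429 = 2794.61; growth vs 2004 (2545.63) = 9.78%.

2005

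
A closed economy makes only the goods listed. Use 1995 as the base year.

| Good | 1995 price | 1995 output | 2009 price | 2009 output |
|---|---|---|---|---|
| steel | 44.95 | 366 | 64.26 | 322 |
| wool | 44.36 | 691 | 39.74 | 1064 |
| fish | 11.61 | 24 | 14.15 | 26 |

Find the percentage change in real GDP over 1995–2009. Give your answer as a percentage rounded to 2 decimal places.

30.80%

Real GDP 1995 = Nominal GDP 1995 = 44.95·366 + 44.36·691 + 11.61·24 = 47383.10.
Real GDP 2009 (at 1995 prices) = 44.95·322 + 44.36·1064 + 11.61·26 = 61974.80.
Real growth = 61974.80/47383.10 − 1 = 0.3080.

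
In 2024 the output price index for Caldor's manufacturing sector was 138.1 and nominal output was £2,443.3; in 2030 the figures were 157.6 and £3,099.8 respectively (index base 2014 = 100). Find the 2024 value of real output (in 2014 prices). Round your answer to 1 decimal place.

£1,769.2

Real output = Nominal / (output price index/100) = 2443.3 / 1.381 = 1769.23.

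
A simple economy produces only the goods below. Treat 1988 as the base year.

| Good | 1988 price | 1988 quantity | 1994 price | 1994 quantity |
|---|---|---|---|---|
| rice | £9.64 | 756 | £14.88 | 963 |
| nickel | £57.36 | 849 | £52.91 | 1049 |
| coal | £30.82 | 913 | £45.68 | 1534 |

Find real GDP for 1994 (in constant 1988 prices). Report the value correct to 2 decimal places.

£116731.84

Real GDP 1994 = Σ (p_1988 × q_1994) = 9.64·963 + 57.36·1049 + 30.82·1534 = 116731.84.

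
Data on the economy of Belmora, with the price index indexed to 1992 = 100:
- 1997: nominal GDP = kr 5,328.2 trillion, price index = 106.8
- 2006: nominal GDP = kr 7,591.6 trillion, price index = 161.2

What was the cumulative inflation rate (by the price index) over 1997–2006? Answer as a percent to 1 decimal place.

50.9%

Price-level change = 161.2 / 106.8 − 1 = 0.5094.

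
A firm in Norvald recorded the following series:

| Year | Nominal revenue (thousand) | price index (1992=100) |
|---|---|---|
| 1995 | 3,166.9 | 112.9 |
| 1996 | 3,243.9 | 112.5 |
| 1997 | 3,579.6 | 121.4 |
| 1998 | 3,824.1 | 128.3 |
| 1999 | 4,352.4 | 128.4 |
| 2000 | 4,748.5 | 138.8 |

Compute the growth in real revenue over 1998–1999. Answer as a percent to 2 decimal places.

13.73%

Real revenue 1998 = 3824.1/1.283 = 2980.59.
Real revenue 1999 = 4352.4/1.284 = 3389.72.
Change = 3389.72/2980.59 − 1 = 0.1373.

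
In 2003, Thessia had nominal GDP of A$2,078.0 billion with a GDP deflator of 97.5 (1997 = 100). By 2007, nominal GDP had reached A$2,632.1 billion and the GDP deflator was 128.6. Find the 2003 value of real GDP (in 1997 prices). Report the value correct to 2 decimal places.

Real GDP = Nominal / (GDP deflator/100) = 2078.0 / 0.975 = 2131.28.

A$2,131.28 billion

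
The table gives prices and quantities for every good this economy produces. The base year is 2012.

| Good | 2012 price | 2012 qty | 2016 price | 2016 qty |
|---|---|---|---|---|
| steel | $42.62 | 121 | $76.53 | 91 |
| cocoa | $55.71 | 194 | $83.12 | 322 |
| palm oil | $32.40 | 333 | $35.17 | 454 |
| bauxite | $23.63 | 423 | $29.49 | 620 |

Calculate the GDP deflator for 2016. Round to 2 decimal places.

132.83

Nominal GDP 2016 = 76.53·91 + 83.12·322 + 35.17·454 + 29.49·620 = 67979.85.
Real GDP 2016 (at 2012 prices) = 42.62·91 + 55.71·322 + 32.40·454 + 23.63·620 = 51177.24.
Deflator = Nominal/Real × 100 = 67979.85/51177.24 × 100 = 132.832.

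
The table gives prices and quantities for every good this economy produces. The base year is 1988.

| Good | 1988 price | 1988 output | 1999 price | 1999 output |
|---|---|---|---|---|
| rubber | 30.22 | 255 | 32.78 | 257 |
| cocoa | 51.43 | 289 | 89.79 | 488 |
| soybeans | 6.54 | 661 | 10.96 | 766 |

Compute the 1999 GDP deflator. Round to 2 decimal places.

160.10

Nominal GDP 1999 = 32.78·257 + 89.79·488 + 10.96·766 = 60637.34.
Real GDP 1999 (at 1988 prices) = 30.22·257 + 51.43·488 + 6.54·766 = 37874.02.
Deflator = Nominal/Real × 100 = 60637.34/37874.02 × 100 = 160.103.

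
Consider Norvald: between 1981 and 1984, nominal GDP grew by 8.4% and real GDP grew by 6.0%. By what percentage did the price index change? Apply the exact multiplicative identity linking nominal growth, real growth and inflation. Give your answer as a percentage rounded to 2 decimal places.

2.26%

(1 + g_nom) = (1 + g_real)(1 + π), so π = 1.0840 / 1.0600 − 1 = 0.02264.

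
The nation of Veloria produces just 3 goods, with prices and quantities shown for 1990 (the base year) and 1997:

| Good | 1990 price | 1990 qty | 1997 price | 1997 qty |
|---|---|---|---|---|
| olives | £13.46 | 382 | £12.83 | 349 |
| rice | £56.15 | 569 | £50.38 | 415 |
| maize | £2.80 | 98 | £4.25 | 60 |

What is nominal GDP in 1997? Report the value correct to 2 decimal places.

£25640.37

Nominal GDP 1997 = Σ (p_1997 × q_1997) = 12.83·349 + 50.38·415 + 4.25·60 = 25640.37.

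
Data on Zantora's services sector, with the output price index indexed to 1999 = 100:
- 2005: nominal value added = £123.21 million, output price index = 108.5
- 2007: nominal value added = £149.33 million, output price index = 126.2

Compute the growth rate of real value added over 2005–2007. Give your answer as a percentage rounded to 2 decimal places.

Deflate each year: 2005 → 123.21/1.085 = 113.56; 2007 → 149.33/1.262 = 118.33.
So real value added changed by 118.33/113.56 − 1 = 0.0420, i.e. 4.20%.

4.20%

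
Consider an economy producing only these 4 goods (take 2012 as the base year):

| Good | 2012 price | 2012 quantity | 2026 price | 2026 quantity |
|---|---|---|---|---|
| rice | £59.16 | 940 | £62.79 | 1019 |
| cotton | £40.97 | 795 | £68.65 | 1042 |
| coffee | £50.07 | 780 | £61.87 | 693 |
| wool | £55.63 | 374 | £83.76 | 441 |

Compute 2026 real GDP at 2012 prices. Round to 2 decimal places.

Real GDP 2026 = Σ (p_2012 × q_2026) = 59.16·1019 + 40.97·1042 + 50.07·693 + 55.63·441 = 162206.12.

£162206.12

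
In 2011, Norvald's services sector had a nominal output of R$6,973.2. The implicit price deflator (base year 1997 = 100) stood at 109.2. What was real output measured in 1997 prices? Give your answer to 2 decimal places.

R$6,385.71

Real output = Nominal / (implicit price deflator/100) = 6973.2 / 1.092 = 6385.71.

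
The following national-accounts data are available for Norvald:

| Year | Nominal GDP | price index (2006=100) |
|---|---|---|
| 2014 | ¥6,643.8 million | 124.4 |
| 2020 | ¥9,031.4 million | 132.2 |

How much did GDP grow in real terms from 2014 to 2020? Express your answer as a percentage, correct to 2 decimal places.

27.92%

Real GDP 2014 = 6643.8 / 1.244 = 5340.68.
Real GDP 2020 = 9031.4 / 1.322 = 6831.62.
Real growth = 6831.62 / 5340.68 − 1 = 0.2792.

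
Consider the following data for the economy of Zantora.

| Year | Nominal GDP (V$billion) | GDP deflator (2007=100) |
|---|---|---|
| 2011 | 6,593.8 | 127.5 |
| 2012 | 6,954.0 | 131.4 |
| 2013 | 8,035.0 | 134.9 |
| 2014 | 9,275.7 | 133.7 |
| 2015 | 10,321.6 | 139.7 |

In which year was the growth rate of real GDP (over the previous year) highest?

2014

2012: real = 6954.0/1.314 = 5292.24; growth vs 2011 (5171.61) = 2.33%.
2013: real = 8035.0/1.349 = 5956.26; growth vs 2012 (5292.24) = 12.55%.
2014: real = 9275.7/1.337 = 6937.70; growth vs 2013 (5956.26) = 16.48%.
2015: real = 10321.6/1.397 = 7388.40; growth vs 2014 (6937.70) = 6.50%.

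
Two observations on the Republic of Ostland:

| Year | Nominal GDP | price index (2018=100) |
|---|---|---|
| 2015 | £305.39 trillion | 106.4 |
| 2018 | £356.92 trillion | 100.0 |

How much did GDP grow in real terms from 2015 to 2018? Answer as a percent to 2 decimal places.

Real GDP 2015 = 305.39 / 1.064 = 287.02.
Real GDP 2018 = 356.92 / 1.000 = 356.92.
Real growth = 356.92 / 287.02 − 1 = 0.2435.

24.35%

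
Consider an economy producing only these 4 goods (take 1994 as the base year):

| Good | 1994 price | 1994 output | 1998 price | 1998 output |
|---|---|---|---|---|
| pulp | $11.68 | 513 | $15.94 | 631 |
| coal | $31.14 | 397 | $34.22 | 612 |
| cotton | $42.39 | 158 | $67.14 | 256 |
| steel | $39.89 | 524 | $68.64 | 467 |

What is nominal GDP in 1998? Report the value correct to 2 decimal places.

Nominal GDP 1998 = Σ (p_1998 × q_1998) = 15.94·631 + 34.22·612 + 67.14·256 + 68.64·467 = 80243.50.

$80243.50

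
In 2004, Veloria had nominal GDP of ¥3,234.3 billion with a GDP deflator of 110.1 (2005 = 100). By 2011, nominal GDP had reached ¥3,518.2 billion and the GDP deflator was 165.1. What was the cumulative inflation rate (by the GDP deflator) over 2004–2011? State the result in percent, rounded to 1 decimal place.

50.0%

Price-level change = 165.1 / 110.1 − 1 = 0.4995.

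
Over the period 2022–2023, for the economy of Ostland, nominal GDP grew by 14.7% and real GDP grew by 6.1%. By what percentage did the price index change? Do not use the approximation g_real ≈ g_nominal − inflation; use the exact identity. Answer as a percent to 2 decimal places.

8.11%

(1 + g_nom) = (1 + g_real)(1 + π), so π = 1.1470 / 1.0610 − 1 = 0.08106.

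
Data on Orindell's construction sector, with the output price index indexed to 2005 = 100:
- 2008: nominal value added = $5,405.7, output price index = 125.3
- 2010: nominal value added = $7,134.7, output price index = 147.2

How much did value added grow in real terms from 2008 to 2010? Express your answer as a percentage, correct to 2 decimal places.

Deflate each year: 2008 → 5405.7/1.253 = 4314.21; 2010 → 7134.7/1.472 = 4846.94.
So real value added changed by 4846.94/4314.21 − 1 = 0.1235, i.e. 12.35%.

12.35%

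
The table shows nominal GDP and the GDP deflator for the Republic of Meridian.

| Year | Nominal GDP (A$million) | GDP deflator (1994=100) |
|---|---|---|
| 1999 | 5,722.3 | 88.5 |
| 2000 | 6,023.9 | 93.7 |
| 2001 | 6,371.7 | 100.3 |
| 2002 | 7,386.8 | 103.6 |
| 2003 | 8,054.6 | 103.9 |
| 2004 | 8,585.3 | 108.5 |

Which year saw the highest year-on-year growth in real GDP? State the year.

2000: real = 6023.9/0.937 = 6428.92; growth vs 1999 (6465.88) = -0.57%.
2001: real = 6371.7/1.003 = 6352.64; growth vs 2000 (6428.92) = -1.19%.
2002: real = 7386.8/1.036 = 7130.12; growth vs 2001 (6352.64) = 12.24%.
2003: real = 8054.6/1.039 = 7752.26; growth vs 2002 (7130.12) = 8.73%.
2004: real = 8585.3/1.085 = 7912.72; growth vs 2003 (7752.26) = 2.07%.

2002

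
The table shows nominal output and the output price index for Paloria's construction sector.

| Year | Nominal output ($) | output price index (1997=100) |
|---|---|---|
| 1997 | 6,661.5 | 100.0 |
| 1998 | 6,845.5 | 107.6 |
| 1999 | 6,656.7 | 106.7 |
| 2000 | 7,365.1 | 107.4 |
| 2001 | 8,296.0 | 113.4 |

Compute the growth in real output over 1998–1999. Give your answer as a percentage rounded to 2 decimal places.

Real output 1998 = 6845.5/1.076 = 6361.99.
Real output 1999 = 6656.7/1.067 = 6238.71.
Change = 6238.71/6361.99 − 1 = -0.0194.

-1.94%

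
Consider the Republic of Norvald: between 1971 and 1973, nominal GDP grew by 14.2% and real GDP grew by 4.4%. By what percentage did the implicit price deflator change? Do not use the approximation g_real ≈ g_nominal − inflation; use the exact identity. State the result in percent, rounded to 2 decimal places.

(1 + g_nom) = (1 + g_real)(1 + π), so π = 1.1420 / 1.0440 − 1 = 0.09387.

9.39%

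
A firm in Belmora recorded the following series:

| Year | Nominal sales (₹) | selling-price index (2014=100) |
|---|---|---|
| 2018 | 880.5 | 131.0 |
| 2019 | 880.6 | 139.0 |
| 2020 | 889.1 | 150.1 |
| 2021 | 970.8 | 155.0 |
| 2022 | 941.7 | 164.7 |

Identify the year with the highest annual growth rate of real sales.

2021

2019: real = 880.6/1.390 = 633.53; growth vs 2018 (672.14) = -5.74%.
2020: real = 889.1/1.501 = 592.34; growth vs 2019 (633.53) = -6.50%.
2021: real = 970.8/1.550 = 626.32; growth vs 2020 (592.34) = 5.74%.
2022: real = 941.7/1.647 = 571.77; growth vs 2021 (626.32) = -8.71%.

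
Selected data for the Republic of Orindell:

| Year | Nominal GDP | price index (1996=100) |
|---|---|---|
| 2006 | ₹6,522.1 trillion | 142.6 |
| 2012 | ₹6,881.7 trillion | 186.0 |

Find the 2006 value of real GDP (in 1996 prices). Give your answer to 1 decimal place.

₹4,573.7 trillion

Real GDP = Nominal / (price index/100) = 6522.1 / 1.426 = 4573.70.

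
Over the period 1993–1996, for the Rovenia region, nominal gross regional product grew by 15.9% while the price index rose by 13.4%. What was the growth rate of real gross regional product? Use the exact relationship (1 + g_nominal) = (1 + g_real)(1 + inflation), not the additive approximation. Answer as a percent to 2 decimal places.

(1 + g_nom) = (1 + g_real)(1 + π), so g_real = 1.1590 / 1.1340 − 1 = 0.02205.

2.20%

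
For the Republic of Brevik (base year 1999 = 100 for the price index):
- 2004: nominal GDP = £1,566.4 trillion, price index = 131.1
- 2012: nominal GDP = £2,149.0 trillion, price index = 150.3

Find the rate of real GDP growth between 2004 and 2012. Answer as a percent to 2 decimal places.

19.67%

Deflate each year: 2004 → 1566.4/1.311 = 1194.81; 2012 → 2149.0/1.503 = 1429.81.
So real GDP changed by 1429.81/1194.81 − 1 = 0.1967, i.e. 19.67%.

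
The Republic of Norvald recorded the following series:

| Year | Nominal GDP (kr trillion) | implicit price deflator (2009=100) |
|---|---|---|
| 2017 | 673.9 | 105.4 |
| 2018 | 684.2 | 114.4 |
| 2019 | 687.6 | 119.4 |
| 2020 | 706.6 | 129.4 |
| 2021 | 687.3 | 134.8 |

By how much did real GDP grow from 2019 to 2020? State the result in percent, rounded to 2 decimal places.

-5.18%

Real GDP 2019 = 687.6/1.194 = 575.88.
Real GDP 2020 = 706.6/1.294 = 546.06.
Change = 546.06/575.88 − 1 = -0.0518.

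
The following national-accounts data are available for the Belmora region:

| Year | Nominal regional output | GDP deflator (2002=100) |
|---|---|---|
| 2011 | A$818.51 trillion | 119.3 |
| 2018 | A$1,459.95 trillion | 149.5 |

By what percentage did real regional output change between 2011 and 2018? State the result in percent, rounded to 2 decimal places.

42.34%

Real regional output 2011 = 818.51 / 1.193 = 686.09.
Real regional output 2018 = 1459.95 / 1.495 = 976.56.
Real growth = 976.56 / 686.09 − 1 = 0.4234.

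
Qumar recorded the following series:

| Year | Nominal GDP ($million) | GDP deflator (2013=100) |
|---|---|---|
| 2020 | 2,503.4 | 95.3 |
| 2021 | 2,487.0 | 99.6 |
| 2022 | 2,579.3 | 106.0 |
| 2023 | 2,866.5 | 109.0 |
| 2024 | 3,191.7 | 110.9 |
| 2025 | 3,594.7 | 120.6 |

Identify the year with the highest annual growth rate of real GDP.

2024

2021: real = 2487.0/0.996 = 2496.99; growth vs 2020 (2626.86) = -4.94%.
2022: real = 2579.3/1.060 = 2433.30; growth vs 2021 (2496.99) = -2.55%.
2023: real = 2866.5/1.090 = 2629.82; growth vs 2022 (2433.30) = 8.08%.
2024: real = 3191.7/1.109 = 2878.00; growth vs 2023 (2629.82) = 9.44%.
2025: real = 3594.7/1.206 = 2980.68; growth vs 2024 (2878.00) = 3.57%.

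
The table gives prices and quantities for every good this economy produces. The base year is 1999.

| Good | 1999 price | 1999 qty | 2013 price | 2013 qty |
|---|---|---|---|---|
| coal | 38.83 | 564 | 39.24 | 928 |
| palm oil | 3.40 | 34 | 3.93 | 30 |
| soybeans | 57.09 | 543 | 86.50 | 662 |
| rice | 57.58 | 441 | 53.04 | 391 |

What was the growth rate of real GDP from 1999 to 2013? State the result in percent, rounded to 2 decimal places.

23.00%

Real GDP 1999 = Nominal GDP 1999 = 38.83·564 + 3.40·34 + 57.09·543 + 57.58·441 = 78408.37.
Real GDP 2013 (at 1999 prices) = 38.83·928 + 3.40·30 + 57.09·662 + 57.58·391 = 96443.60.
Real growth = 96443.60/78408.37 − 1 = 0.2300.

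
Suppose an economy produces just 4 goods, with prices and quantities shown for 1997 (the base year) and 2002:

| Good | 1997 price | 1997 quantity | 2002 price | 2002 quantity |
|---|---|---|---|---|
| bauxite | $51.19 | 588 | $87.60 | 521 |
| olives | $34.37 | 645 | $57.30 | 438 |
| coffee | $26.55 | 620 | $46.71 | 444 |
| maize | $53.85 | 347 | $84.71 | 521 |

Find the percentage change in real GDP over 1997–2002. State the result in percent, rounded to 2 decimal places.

Real GDP 1997 = Nominal GDP 1997 = 51.19·588 + 34.37·645 + 26.55·620 + 53.85·347 = 87415.32.
Real GDP 2002 (at 1997 prices) = 51.19·521 + 34.37·438 + 26.55·444 + 53.85·521 = 81568.10.
Real growth = 81568.10/87415.32 − 1 = -0.0669.

-6.69%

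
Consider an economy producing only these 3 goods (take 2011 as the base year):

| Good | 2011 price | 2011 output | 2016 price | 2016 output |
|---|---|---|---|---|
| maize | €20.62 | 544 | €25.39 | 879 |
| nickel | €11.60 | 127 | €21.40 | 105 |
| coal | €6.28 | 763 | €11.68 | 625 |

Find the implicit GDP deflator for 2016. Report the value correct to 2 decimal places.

136.95

Nominal GDP 2016 = 25.39·879 + 21.40·105 + 11.68·625 = 31864.81.
Real GDP 2016 (at 2011 prices) = 20.62·879 + 11.60·105 + 6.28·625 = 23267.98.
Deflator = Nominal/Real × 100 = 31864.81/23267.98 × 100 = 136.947.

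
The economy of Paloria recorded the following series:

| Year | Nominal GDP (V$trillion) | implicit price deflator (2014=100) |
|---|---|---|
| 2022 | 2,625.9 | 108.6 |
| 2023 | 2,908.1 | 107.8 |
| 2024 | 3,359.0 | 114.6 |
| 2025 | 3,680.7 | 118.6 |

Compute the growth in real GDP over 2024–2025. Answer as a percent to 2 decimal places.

5.88%

Real GDP 2024 = 3359.0/1.146 = 2931.06.
Real GDP 2025 = 3680.7/1.186 = 3103.46.
Change = 3103.46/2931.06 − 1 = 0.0588.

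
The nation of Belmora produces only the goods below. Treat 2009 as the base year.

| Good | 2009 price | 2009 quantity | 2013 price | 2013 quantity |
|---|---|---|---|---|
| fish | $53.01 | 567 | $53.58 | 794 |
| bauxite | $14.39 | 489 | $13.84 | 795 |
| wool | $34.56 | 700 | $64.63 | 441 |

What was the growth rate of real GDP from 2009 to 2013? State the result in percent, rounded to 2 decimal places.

Real GDP 2009 = Nominal GDP 2009 = 53.01·567 + 14.39·489 + 34.56·700 = 61285.38.
Real GDP 2013 (at 2009 prices) = 53.01·794 + 14.39·795 + 34.56·441 = 68770.95.
Real growth = 68770.95/61285.38 − 1 = 0.1221.

12.21%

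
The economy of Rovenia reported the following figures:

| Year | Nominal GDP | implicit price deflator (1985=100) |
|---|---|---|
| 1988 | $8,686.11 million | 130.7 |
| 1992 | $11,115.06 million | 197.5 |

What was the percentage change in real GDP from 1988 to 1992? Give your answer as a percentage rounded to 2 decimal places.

-15.32%

Deflate each year: 1988 → 8686.11/1.307 = 6645.84; 1992 → 11115.06/1.975 = 5627.88.
So real GDP changed by 5627.88/6645.84 − 1 = -0.1532, i.e. -15.32%.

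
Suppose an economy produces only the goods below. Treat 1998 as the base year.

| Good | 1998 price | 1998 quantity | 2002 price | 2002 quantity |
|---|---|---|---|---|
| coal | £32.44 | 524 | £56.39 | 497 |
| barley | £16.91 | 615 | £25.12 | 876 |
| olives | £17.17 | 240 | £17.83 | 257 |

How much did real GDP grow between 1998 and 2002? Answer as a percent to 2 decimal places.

Real GDP 1998 = Nominal GDP 1998 = 32.44·524 + 16.91·615 + 17.17·240 = 31519.01.
Real GDP 2002 (at 1998 prices) = 32.44·497 + 16.91·876 + 17.17·257 = 35348.53.
Real growth = 35348.53/31519.01 − 1 = 0.1215.

12.15%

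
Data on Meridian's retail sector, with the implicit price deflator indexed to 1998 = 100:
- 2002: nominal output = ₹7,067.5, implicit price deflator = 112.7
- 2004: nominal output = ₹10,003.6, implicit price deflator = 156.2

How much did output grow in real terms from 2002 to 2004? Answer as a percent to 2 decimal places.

Real output 2002 = 7067.5 / 1.127 = 6271.07.
Real output 2004 = 10003.6 / 1.562 = 6404.35.
Real growth = 6404.35 / 6271.07 − 1 = 0.0213.

2.13%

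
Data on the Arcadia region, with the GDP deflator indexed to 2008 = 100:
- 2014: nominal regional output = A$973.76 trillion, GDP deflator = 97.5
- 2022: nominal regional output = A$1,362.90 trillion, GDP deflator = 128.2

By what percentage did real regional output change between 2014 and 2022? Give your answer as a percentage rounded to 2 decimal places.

Real regional output 2014 = 973.76 / 0.975 = 998.73.
Real regional output 2022 = 1362.90 / 1.282 = 1063.10.
Real growth = 1063.10 / 998.73 − 1 = 0.0645.

6.45%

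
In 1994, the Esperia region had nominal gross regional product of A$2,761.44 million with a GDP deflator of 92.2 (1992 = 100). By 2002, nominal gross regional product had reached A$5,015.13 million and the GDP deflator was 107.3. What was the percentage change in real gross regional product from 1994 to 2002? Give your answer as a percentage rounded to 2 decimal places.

Real gross regional product 1994 = 2761.44 / 0.922 = 2995.05.
Real gross regional product 2002 = 5015.13 / 1.073 = 4673.93.
Real growth = 4673.93 / 2995.05 − 1 = 0.5606.

56.06%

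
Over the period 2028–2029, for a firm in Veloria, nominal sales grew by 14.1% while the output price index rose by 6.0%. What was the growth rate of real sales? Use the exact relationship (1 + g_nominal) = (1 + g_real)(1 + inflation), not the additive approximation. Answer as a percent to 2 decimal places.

(1 + g_nom) = (1 + g_real)(1 + π), so g_real = 1.1410 / 1.0600 − 1 = 0.07642.

7.64%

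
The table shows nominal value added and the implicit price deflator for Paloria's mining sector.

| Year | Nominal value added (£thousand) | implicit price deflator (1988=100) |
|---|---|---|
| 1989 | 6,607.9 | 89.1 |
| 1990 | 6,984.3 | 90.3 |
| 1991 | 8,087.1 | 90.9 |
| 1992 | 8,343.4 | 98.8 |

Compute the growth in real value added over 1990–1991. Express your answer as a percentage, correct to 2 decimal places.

Real value added 1990 = 6984.3/0.903 = 7734.55.
Real value added 1991 = 8087.1/0.909 = 8896.70.
Change = 8896.70/7734.55 − 1 = 0.1503.

15.03%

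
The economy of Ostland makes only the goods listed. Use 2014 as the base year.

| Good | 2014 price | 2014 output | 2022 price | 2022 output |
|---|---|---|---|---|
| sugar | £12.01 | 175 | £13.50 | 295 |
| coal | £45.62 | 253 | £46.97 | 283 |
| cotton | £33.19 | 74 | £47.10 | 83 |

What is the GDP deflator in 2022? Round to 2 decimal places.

Nominal GDP 2022 = 13.50·295 + 46.97·283 + 47.10·83 = 21184.31.
Real GDP 2022 (at 2014 prices) = 12.01·295 + 45.62·283 + 33.19·83 = 19208.18.
Deflator = Nominal/Real × 100 = 21184.31/19208.18 × 100 = 110.288.

110.29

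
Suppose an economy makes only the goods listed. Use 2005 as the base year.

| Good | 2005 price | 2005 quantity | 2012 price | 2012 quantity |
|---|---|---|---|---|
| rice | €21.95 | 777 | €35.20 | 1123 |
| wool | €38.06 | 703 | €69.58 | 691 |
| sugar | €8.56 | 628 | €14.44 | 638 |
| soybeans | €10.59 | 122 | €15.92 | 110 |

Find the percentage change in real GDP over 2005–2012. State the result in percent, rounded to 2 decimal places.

14.06%

Real GDP 2005 = Nominal GDP 2005 = 21.95·777 + 38.06·703 + 8.56·628 + 10.59·122 = 50478.99.
Real GDP 2012 (at 2005 prices) = 21.95·1123 + 38.06·691 + 8.56·638 + 10.59·110 = 57575.49.
Real growth = 57575.49/50478.99 − 1 = 0.1406.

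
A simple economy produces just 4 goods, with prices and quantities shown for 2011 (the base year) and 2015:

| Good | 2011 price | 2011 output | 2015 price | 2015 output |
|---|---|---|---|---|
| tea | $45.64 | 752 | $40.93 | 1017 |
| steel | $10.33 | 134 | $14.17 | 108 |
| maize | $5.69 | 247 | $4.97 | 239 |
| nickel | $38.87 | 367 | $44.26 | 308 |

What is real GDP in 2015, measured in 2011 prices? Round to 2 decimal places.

$60863.39

Real GDP 2015 = Σ (p_2011 × q_2015) = 45.64·1017 + 10.33·108 + 5.69·239 + 38.87·308 = 60863.39.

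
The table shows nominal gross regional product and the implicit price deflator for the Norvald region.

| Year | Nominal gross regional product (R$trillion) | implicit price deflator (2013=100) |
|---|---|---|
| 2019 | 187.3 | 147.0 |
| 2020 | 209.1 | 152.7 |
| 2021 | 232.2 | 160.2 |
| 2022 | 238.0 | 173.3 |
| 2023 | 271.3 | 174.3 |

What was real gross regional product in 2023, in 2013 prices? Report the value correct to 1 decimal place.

Real gross regional product 2023 = 271.3 / 1.743 = 155.65.

R$155.7 trillion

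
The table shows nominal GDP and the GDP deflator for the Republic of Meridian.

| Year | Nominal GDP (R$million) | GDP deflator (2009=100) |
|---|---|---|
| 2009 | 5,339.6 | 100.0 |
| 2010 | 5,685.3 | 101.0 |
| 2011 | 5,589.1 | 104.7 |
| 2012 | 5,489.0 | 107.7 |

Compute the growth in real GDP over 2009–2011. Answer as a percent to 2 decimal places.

Real GDP 2009 = 5339.6/1.000 = 5339.60.
Real GDP 2011 = 5589.1/1.047 = 5338.20.
Change = 5338.20/5339.60 − 1 = -0.0003.

-0.03%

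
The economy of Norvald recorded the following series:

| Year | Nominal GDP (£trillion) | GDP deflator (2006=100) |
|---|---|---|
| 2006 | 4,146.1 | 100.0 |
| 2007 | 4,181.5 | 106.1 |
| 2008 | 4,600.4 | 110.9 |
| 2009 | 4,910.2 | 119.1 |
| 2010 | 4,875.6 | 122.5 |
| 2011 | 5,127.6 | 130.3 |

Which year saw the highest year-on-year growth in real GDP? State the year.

2008

2007: real = 4181.5/1.061 = 3941.09; growth vs 2006 (4146.10) = -4.94%.
2008: real = 4600.4/1.109 = 4148.24; growth vs 2007 (3941.09) = 5.26%.
2009: real = 4910.2/1.191 = 4122.75; growth vs 2008 (4148.24) = -0.61%.
2010: real = 4875.6/1.225 = 3980.08; growth vs 2009 (4122.75) = -3.46%.
2011: real = 5127.6/1.303 = 3935.23; growth vs 2010 (3980.08) = -1.13%.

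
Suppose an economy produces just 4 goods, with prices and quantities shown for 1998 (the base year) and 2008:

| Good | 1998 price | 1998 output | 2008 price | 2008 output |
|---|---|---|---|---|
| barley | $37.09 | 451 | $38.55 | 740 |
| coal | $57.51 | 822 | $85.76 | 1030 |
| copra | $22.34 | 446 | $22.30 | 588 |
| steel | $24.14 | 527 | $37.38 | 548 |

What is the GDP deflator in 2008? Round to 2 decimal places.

133.09

Nominal GDP 2008 = 38.55·740 + 85.76·1030 + 22.30·588 + 37.38·548 = 150456.44.
Real GDP 2008 (at 1998 prices) = 37.09·740 + 57.51·1030 + 22.34·588 + 24.14·548 = 113046.54.
Deflator = Nominal/Real × 100 = 150456.44/113046.54 × 100 = 133.092.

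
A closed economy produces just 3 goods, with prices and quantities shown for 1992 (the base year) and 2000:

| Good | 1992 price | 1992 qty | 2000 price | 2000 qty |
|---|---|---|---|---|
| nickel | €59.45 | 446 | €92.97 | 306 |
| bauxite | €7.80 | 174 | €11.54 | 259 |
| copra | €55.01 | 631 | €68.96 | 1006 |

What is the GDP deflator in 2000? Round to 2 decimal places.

133.43

Nominal GDP 2000 = 92.97·306 + 11.54·259 + 68.96·1006 = 100811.44.
Real GDP 2000 (at 1992 prices) = 59.45·306 + 7.80·259 + 55.01·1006 = 75551.96.
Deflator = Nominal/Real × 100 = 100811.44/75551.96 × 100 = 133.433.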